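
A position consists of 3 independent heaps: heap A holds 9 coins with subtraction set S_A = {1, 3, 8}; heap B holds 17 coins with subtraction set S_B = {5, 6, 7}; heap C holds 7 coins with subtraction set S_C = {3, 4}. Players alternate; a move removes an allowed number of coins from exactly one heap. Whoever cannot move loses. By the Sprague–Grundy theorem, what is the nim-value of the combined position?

2

Heap A, S = {1, 3, 8}:
G(0) = 0
G(1) = mex{0} = 1
G(2) = mex{1} = 0
G(3) = mex{0,0} = 1
G(4) = mex{1,1} = 0
G(5) = mex{0,0} = 1
G(6) = mex{1,1} = 0
G(7) = mex{0,0} = 1
G(8) = mex{1,1,0} = 2
G(9) = mex{2,0,1} = 3
G_A(9) = 3.
Heap B, S = {5, 6, 7}:
G(0) = 0
G(1) = mex{} = 0
G(2) = mex{} = 0
G(3) = mex{} = 0
G(4) = mex{} = 0
G(5) = mex{0} = 1
G(6) = mex{0,0} = 1
G(7) = mex{0,0,0} = 1
G(8) = mex{0,0,0} = 1
G(9) = mex{0,0,0} = 1
G(10) = mex{1,0,0} = 2
G(11) = mex{1,1,0} = 2
G(12) = mex{1,1,1} = 0
G(13) = mex{1,1,1} = 0
G(14) = mex{1,1,1} = 0
G(15) = mex{2,1,1} = 0
G(16) = mex{2,2,1} = 0
G(17) = mex{0,2,2} = 1
G_B(17) = 1.
Heap C, S = {3, 4}:
G(0) = 0
G(1) = mex{} = 0
G(2) = mex{} = 0
G(3) = mex{0} = 1
G(4) = mex{0,0} = 1
G(5) = mex{0,0} = 1
G(6) = mex{1,0} = 2
G(7) = mex{1,1} = 0
G_C(7) = 0.
Combined Grundy value = 3 ⊕ 1 ⊕ 0 = 2.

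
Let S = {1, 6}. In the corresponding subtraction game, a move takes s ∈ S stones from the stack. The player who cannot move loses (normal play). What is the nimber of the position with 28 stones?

0

n :  0  1  2  3  4  5  6  7  8  9 10 11 12 13 14 15 16 17 18 19 20 21 22 23 24 25 26 27 28
G :  0  1  0  1  0  1  2  0  1  0  1  0  1  2  0  1  0  1  0  1  2  0  1  0  1  0  1  2  0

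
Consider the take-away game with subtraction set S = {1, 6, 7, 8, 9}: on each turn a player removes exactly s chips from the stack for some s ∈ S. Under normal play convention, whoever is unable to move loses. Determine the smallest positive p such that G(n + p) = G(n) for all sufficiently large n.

n :  0  1  2  3  4  5  6  7  8  9 10 11 12 13 14 15 16 17 18 19 20 21 22 23 24 25 26 27 28 29
G :  0  1  0  1  0  1  2  3  2  3  2  3  4  5  0  1  0  1  0  1  2  3  2  3  2  3  4  5  0  1
G(n+14) = G(n) holds for n = 0,…,8 (a full window of length max(S) = 9), so the sequence is purely periodic with period 14.

14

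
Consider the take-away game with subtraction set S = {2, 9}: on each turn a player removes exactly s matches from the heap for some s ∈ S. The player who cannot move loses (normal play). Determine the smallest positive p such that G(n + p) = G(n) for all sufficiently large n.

11

G(0) = 0
G(1) = mex{} = 0
G(2) = mex{0} = 1
G(3) = mex{0} = 1
G(4) = mex{1} = 0
G(5) = mex{1} = 0
G(6) = mex{0} = 1
G(7) = mex{0} = 1
G(8) = mex{1} = 0
G(9) = mex{1,0} = 2
G(10) = mex{0,0} = 1
G(11) = mex{2,1} = 0
G(12) = mex{1,1} = 0
G(13) = mex{0,0} = 1
G(14) = mex{0,0} = 1
G(15) = mex{1,1} = 0
G(16) = mex{1,1} = 0
G(17) = mex{0,0} = 1
G(18) = mex{0,2} = 1
G(19) = mex{1,1} = 0
G(20) = mex{1,0} = 2
G(21) = mex{0,0} = 1
G(22) = mex{2,1} = 0
G(23) = mex{1,1} = 0
G(n+11) = G(n) holds for n = 0,…,8 (a full window of length max(S) = 9), so the sequence is purely periodic with period 11.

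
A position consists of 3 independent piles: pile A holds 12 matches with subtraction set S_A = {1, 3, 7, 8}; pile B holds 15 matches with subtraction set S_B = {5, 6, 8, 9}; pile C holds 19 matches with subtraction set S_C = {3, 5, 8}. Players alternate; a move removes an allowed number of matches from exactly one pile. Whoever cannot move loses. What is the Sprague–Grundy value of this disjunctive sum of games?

0

Pile A, S = {1, 3, 7, 8}:
G(0) = 0
G(1) = mex{0} = 1
G(2) = mex{1} = 0
G(3) = mex{0,0} = 1
G(4) = mex{1,1} = 0
G(5) = mex{0,0} = 1
G(6) = mex{1,1} = 0
G(7) = mex{0,0,0} = 1
G(8) = mex{1,1,1,0} = 2
G(9) = mex{2,0,0,1} = 3
G(10) = mex{3,1,1,0} = 2
G(11) = mex{2,2,0,1} = 3
G(12) = mex{3,3,1,0} = 2
G_A(12) = 2.
Pile B, S = {5, 6, 8, 9}:
n :  0  1  2  3  4  5  6  7  8  9 10 11 12 13 14 15
G :  0  0  0  0  0  1  1  1  1  1  2  2  2  2  0  0
G_B(15) = 0.
Pile C, S = {3, 5, 8}:
G(0) = 0
G(1) = mex{} = 0
G(2) = mex{} = 0
G(3) = mex{0} = 1
G(4) = mex{0} = 1
G(5) = mex{0,0} = 1
G(6) = mex{1,0} = 2
G(7) = mex{1,0} = 2
G(8) = mex{1,1,0} = 2
G(9) = mex{2,1,0} = 3
G(10) = mex{2,1,0} = 3
G(11) = mex{2,2,1} = 0
G(12) = mex{3,2,1} = 0
G(13) = mex{3,2,1} = 0
G(14) = mex{0,3,2} = 1
G(15) = mex{0,3,2} = 1
G(16) = mex{0,0,2} = 1
G(17) = mex{1,0,3} = 2
G(18) = mex{1,0,3} = 2
G(19) = mex{1,1,0} = 2
G_C(19) = 2.
Combined Grundy value = 2 ⊕ 0 ⊕ 2 = 0.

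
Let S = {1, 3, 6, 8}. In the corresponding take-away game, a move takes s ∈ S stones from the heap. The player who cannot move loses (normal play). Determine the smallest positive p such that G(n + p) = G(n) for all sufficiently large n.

n :  0  1  2  3  4  5  6  7  8  9 10 11 12 13 14 15 16 17 18 19
G :  0  1  0  1  0  1  2  3  2  0  1  0  1  0  1  2  3  2  0  1
G(n+9) = G(n) holds for n = 0,…,7 (a full window of length max(S) = 8), so the sequence is purely periodic with period 9.

9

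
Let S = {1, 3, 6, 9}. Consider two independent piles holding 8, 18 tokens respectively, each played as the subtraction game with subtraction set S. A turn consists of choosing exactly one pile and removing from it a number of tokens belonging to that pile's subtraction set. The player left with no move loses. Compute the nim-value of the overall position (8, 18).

0

All piles use S = {1, 3, 6, 9}:
G(0) = 0
G(1) = mex{0} = 1
G(2) = mex{1} = 0
G(3) = mex{0,0} = 1
G(4) = mex{1,1} = 0
G(5) = mex{0,0} = 1
G(6) = mex{1,1,0} = 2
G(7) = mex{2,0,1} = 3
G(8) = mex{3,1,0} = 2
G(9) = mex{2,2,1,0} = 3
G(10) = mex{3,3,0,1} = 2
G(11) = mex{2,2,1,0} = 3
G(12) = mex{3,3,2,1} = 0
G(13) = mex{0,2,3,0} = 1
G(14) = mex{1,3,2,1} = 0
G(15) = mex{0,0,3,2} = 1
G(16) = mex{1,1,2,3} = 0
G(17) = mex{0,0,3,2} = 1
G(18) = mex{1,1,0,3} = 2
Pile A: G(8) = 2.
Pile B: G(18) = 2.
Combined Grundy value = 2 ⊕ 2 = 0.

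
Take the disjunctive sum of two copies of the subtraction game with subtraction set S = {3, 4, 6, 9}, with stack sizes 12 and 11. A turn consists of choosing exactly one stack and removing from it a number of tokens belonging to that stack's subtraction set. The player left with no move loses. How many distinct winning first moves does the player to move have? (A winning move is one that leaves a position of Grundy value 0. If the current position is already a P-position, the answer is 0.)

2

All stacks use S = {3, 4, 6, 9}:
G(0) = 0
G(1) = mex{} = 0
G(2) = mex{} = 0
G(3) = mex{0} = 1
G(4) = mex{0,0} = 1
G(5) = mex{0,0} = 1
G(6) = mex{1,0,0} = 2
G(7) = mex{1,1,0} = 2
G(8) = mex{1,1,0} = 2
G(9) = mex{2,1,1,0} = 3
G(10) = mex{2,2,1,0} = 3
G(11) = mex{2,2,1,0} = 3
G(12) = mex{3,2,2,1} = 0
Stack A: G(12) = 0.
Stack B: G(11) = 3.
Combined Grundy value = 0 ⊕ 3 = 3.
A winning move leaves total XOR = 0, i.e. changes one component's Grundy value g to g ⊕ X where X is the current total.
Stack A: need g' = 0⊕3 = 3. Options: 12−3→G=3, 12−4→G=2, 12−6→G=2, 12−9→G=1. Hits: 1.
Stack B: need g' = 3⊕3 = 0. Options: 11−3→G=2, 11−4→G=2, 11−6→G=1, 11−9→G=0. Hits: 1.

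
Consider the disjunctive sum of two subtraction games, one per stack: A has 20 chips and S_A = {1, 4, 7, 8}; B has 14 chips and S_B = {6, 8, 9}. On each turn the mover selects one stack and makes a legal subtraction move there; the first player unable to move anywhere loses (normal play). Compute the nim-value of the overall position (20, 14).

0

Stack A, S = {1, 4, 7, 8}:
n :  0  1  2  3  4  5  6  7  8  9 10 11 12 13 14 15 16 17 18 19 20
G :  0  1  0  1  2  0  1  2  3  2  3  0  1  3  0  1  0  1  2  3  2
G_A(20) = 2.
Stack B, S = {6, 8, 9}:
n :  0  1  2  3  4  5  6  7  8  9 10 11 12 13 14
G :  0  0  0  0  0  0  1  1  1  1  1  1  2  2  2
G_B(14) = 2.
Combined Grundy value = 2 ⊕ 2 = 0.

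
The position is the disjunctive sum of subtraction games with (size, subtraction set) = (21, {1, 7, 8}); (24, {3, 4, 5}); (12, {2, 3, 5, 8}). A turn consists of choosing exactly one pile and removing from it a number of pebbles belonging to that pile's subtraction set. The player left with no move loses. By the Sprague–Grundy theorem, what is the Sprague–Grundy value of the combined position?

Pile A, S = {1, 7, 8}:
n :  0  1  2  3  4  5  6  7  8  9 10 11 12 13 14 15 16 17 18 19 20 21
G :  0  1  0  1  0  1  0  1  2  3  2  3  2  3  2  0  1  0  1  0  1  0
G_A(21) = 0.
Pile B, S = {3, 4, 5}:
G(0) = 0
G(1) = mex{} = 0
G(2) = mex{} = 0
G(3) = mex{0} = 1
G(4) = mex{0,0} = 1
G(5) = mex{0,0,0} = 1
G(6) = mex{1,0,0} = 2
G(7) = mex{1,1,0} = 2
G(8) = mex{1,1,1} = 0
G(9) = mex{2,1,1} = 0
G(10) = mex{2,2,1} = 0
G(11) = mex{0,2,2} = 1
G(12) = mex{0,0,2} = 1
G(13) = mex{0,0,0} = 1
G(14) = mex{1,0,0} = 2
G(15) = mex{1,1,0} = 2
G(16) = mex{1,1,1} = 0
G(17) = mex{2,1,1} = 0
G(18) = mex{2,2,1} = 0
G(19) = mex{0,2,2} = 1
G(20) = mex{0,0,2} = 1
G(21) = mex{0,0,0} = 1
G(22) = mex{1,0,0} = 2
G(23) = mex{1,1,0} = 2
G(24) = mex{1,1,1} = 0
G_B(24) = 0.
Pile C, S = {2, 3, 5, 8}:
G(0) = 0
G(1) = mex{} = 0
G(2) = mex{0} = 1
G(3) = mex{0,0} = 1
G(4) = mex{1,0} = 2
G(5) = mex{1,1,0} = 2
G(6) = mex{2,1,0} = 3
G(7) = mex{2,2,1} = 0
G(8) = mex{3,2,1,0} = 4
G(9) = mex{0,3,2,0} = 1
G(10) = mex{4,0,2,1} = 3
G(11) = mex{1,4,3,1} = 0
G(12) = mex{3,1,0,2} = 4
G_C(12) = 4.
Combined Grundy value = 0 ⊕ 0 ⊕ 4 = 4.

4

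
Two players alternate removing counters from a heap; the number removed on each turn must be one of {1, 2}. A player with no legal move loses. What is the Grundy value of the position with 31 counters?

n :  0  1  2  3  4  5  6  7  8  9 10 11 12 13 14 15 16 17 18 19 20 21 22 23 24 25 26 27 28 29 30 31
G :  0  1  2  0  1  2  0  1  2  0  1  2  0  1  2  0  1  2  0  1  2  0  1  2  0  1  2  0  1  2  0  1

1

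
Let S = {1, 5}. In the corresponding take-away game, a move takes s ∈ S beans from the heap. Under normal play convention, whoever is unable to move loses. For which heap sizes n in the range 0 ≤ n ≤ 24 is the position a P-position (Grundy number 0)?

0, 2, 4, 6, 8, 10, 12, 14, 16, 18, 20, 22, 24

n :  0  1  2  3  4  5  6  7  8  9 10 11 12 13 14 15 16 17 18 19 20 21 22 23 24
G :  0  1  0  1  0  1  0  1  0  1  0  1  0  1  0  1  0  1  0  1  0  1  0  1  0
P-positions are exactly the n with G(n) = 0.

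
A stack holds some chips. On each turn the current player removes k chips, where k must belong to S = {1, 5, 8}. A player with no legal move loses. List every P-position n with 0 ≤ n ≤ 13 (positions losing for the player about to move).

G(0) = 0
G(1) = mex{0} = 1
G(2) = mex{1} = 0
G(3) = mex{0} = 1
G(4) = mex{1} = 0
G(5) = mex{0,0} = 1
G(6) = mex{1,1} = 0
G(7) = mex{0,0} = 1
G(8) = mex{1,1,0} = 2
G(9) = mex{2,0,1} = 3
G(10) = mex{3,1,0} = 2
G(11) = mex{2,0,1} = 3
G(12) = mex{3,1,0} = 2
G(13) = mex{2,2,1} = 0
P-positions are exactly the n with G(n) = 0.

0, 2, 4, 6, 13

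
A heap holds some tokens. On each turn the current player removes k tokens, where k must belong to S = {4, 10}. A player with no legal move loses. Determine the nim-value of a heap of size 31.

0

n :  0  1  2  3  4  5  6  7  8  9 10 11 12 13 14 15 16 17 18 19 20 21 22 23 24 25 26 27 28 29 30 31
G :  0  0  0  0  1  1  1  1  0  0  2  2  1  1  0  0  0  0  1  1  1  1  0  0  2  2  1  1  0  0  0  0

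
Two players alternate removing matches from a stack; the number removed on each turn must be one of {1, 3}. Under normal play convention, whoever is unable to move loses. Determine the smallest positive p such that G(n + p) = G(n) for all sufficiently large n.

G(0) = 0
G(1) = mex{0} = 1
G(2) = mex{1} = 0
G(3) = mex{0,0} = 1
G(4) = mex{1,1} = 0
G(5) = mex{0,0} = 1
G(6) = mex{1,1} = 0
G(7) = mex{0,0} = 1
G(8) = mex{1,1} = 0
G(9) = mex{0,0} = 1
G(10) = mex{1,1} = 0
G(11) = mex{0,0} = 1
G(12) = mex{1,1} = 0
G(13) = mex{0,0} = 1
G(14) = mex{1,1} = 0
G(n+2) = G(n) holds for n = 0,…,2 (a full window of length max(S) = 3), so the sequence is purely periodic with period 2.

2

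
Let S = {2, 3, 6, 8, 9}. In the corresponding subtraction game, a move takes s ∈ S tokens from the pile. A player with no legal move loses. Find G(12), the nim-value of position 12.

G(0) = 0
G(1) = mex{} = 0
G(2) = mex{0} = 1
G(3) = mex{0,0} = 1
G(4) = mex{1,0} = 2
G(5) = mex{1,1} = 0
G(6) = mex{2,1,0} = 3
G(7) = mex{0,2,0} = 1
G(8) = mex{3,0,1,0} = 2
G(9) = mex{1,3,1,0,0} = 2
G(10) = mex{2,1,2,1,0} = 3
G(11) = mex{2,2,0,1,1} = 3
G(12) = mex{3,2,3,2,1} = 0

0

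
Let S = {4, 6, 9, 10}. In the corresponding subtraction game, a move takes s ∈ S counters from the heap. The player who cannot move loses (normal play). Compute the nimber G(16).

0

n :  0  1  2  3  4  5  6  7  8  9 10 11 12 13 14 15 16
G :  0  0  0  0  1  1  1  1  2  2  2  2  3  3  0  0  0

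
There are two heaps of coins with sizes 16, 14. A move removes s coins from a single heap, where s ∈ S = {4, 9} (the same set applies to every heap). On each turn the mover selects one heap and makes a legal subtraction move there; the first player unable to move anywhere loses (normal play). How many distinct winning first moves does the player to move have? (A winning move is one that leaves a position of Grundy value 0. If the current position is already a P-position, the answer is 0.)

0

All heaps use S = {4, 9}:
n :  0  1  2  3  4  5  6  7  8  9 10 11 12 13 14 15 16
G :  0  0  0  0  1  1  1  1  0  2  2  2  1  0  0  0  0
Heap A: G(16) = 0.
Heap B: G(14) = 0.
Combined Grundy value = 0 ⊕ 0 = 0.
A winning move leaves total XOR = 0, i.e. changes one component's Grundy value g to g ⊕ X where X is the current total.
Heap A: target g' = 0⊕0 = 0, but every legal move changes the Grundy value (mex property), so 0 moves.
Heap B: target g' = 0⊕0 = 0, but every legal move changes the Grundy value (mex property), so 0 moves.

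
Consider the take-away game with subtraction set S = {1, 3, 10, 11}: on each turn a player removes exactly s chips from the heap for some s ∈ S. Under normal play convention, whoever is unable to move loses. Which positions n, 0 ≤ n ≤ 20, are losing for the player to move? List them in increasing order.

0, 2, 4, 6, 8, 20

G(0) = 0
G(1) = mex{0} = 1
G(2) = mex{1} = 0
G(3) = mex{0,0} = 1
G(4) = mex{1,1} = 0
G(5) = mex{0,0} = 1
G(6) = mex{1,1} = 0
G(7) = mex{0,0} = 1
G(8) = mex{1,1} = 0
G(9) = mex{0,0} = 1
G(10) = mex{1,1,0} = 2
G(11) = mex{2,0,1,0} = 3
G(12) = mex{3,1,0,1} = 2
G(13) = mex{2,2,1,0} = 3
G(14) = mex{3,3,0,1} = 2
G(15) = mex{2,2,1,0} = 3
G(16) = mex{3,3,0,1} = 2
G(17) = mex{2,2,1,0} = 3
G(18) = mex{3,3,0,1} = 2
G(19) = mex{2,2,1,0} = 3
G(20) = mex{3,3,2,1} = 0
P-positions are exactly the n with G(n) = 0.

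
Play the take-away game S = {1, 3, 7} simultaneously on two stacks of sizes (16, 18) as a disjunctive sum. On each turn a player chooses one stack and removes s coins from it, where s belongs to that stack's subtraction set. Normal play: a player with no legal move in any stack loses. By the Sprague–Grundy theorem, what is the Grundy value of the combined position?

0

All stacks use S = {1, 3, 7}:
G(0) = 0
G(1) = mex{0} = 1
G(2) = mex{1} = 0
G(3) = mex{0,0} = 1
G(4) = mex{1,1} = 0
G(5) = mex{0,0} = 1
G(6) = mex{1,1} = 0
G(7) = mex{0,0,0} = 1
G(8) = mex{1,1,1} = 0
G(9) = mex{0,0,0} = 1
G(10) = mex{1,1,1} = 0
G(11) = mex{0,0,0} = 1
G(12) = mex{1,1,1} = 0
G(13) = mex{0,0,0} = 1
G(14) = mex{1,1,1} = 0
G(15) = mex{0,0,0} = 1
G(16) = mex{1,1,1} = 0
G(17) = mex{0,0,0} = 1
G(18) = mex{1,1,1} = 0
Stack A: G(16) = 0.
Stack B: G(18) = 0.
Combined Grundy value = 0 ⊕ 0 = 0.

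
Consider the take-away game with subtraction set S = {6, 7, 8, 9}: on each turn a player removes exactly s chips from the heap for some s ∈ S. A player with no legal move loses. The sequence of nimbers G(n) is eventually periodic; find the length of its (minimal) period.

G(0) = 0
G(1) = mex{} = 0
G(2) = mex{} = 0
G(3) = mex{} = 0
G(4) = mex{} = 0
G(5) = mex{} = 0
G(6) = mex{0} = 1
G(7) = mex{0,0} = 1
G(8) = mex{0,0,0} = 1
G(9) = mex{0,0,0,0} = 1
G(10) = mex{0,0,0,0} = 1
G(11) = mex{0,0,0,0} = 1
G(12) = mex{1,0,0,0} = 2
G(13) = mex{1,1,0,0} = 2
G(14) = mex{1,1,1,0} = 2
G(15) = mex{1,1,1,1} = 0
G(16) = mex{1,1,1,1} = 0
G(17) = mex{1,1,1,1} = 0
G(18) = mex{2,1,1,1} = 0
G(19) = mex{2,2,1,1} = 0
G(20) = mex{2,2,2,1} = 0
G(21) = mex{0,2,2,2} = 1
G(22) = mex{0,0,2,2} = 1
G(23) = mex{0,0,0,2} = 1
G(24) = mex{0,0,0,0} = 1
G(25) = mex{0,0,0,0} = 1
G(26) = mex{0,0,0,0} = 1
G(27) = mex{1,0,0,0} = 2
G(28) = mex{1,1,0,0} = 2
G(29) = mex{1,1,1,0} = 2
G(30) = mex{1,1,1,1} = 0
G(31) = mex{1,1,1,1} = 0
G(n+15) = G(n) holds for n = 0,…,8 (a full window of length max(S) = 9), so the sequence is purely periodic with period 15.

15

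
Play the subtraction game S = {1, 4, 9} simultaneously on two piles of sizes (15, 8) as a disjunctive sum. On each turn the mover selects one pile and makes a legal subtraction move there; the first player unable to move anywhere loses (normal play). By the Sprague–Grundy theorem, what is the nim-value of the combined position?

All piles use S = {1, 4, 9}:
G(0) = 0
G(1) = mex{0} = 1
G(2) = mex{1} = 0
G(3) = mex{0} = 1
G(4) = mex{1,0} = 2
G(5) = mex{2,1} = 0
G(6) = mex{0,0} = 1
G(7) = mex{1,1} = 0
G(8) = mex{0,2} = 1
G(9) = mex{1,0,0} = 2
G(10) = mex{2,1,1} = 0
G(11) = mex{0,0,0} = 1
G(12) = mex{1,1,1} = 0
G(13) = mex{0,2,2} = 1
G(14) = mex{1,0,0} = 2
G(15) = mex{2,1,1} = 0
Pile A: G(15) = 0.
Pile B: G(8) = 1.
Combined Grundy value = 0 ⊕ 1 = 1.

1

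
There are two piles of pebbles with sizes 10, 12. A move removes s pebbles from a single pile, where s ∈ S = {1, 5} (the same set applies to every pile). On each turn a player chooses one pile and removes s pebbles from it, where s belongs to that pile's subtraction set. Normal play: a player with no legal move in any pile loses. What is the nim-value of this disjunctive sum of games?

All piles use S = {1, 5}:
n :  0  1  2  3  4  5  6  7  8  9 10 11 12
G :  0  1  0  1  0  1  0  1  0  1  0  1  0
Pile A: G(10) = 0.
Pile B: G(12) = 0.
Combined Grundy value = 0 ⊕ 0 = 0.

0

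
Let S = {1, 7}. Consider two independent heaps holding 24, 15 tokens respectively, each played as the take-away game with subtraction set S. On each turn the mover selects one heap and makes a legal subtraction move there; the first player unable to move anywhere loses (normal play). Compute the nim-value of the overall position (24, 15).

All heaps use S = {1, 7}:
n :  0  1  2  3  4  5  6  7  8  9 10 11 12 13 14 15 16 17 18 19 20 21 22 23 24
G :  0  1  0  1  0  1  0  1  0  1  0  1  0  1  0  1  0  1  0  1  0  1  0  1  0
Heap A: G(24) = 0.
Heap B: G(15) = 1.
Combined Grundy value = 0 ⊕ 1 = 1.

1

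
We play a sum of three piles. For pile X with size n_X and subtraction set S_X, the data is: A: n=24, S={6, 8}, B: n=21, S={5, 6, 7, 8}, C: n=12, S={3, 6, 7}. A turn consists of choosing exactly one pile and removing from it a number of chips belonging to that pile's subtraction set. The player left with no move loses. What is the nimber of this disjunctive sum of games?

0

Pile A, S = {6, 8}:
G(0) = 0
G(1) = mex{} = 0
G(2) = mex{} = 0
G(3) = mex{} = 0
G(4) = mex{} = 0
G(5) = mex{} = 0
G(6) = mex{0} = 1
G(7) = mex{0} = 1
G(8) = mex{0,0} = 1
G(9) = mex{0,0} = 1
G(10) = mex{0,0} = 1
G(11) = mex{0,0} = 1
G(12) = mex{1,0} = 2
G(13) = mex{1,0} = 2
G(14) = mex{1,1} = 0
G(15) = mex{1,1} = 0
G(16) = mex{1,1} = 0
G(17) = mex{1,1} = 0
G(18) = mex{2,1} = 0
G(19) = mex{2,1} = 0
G(20) = mex{0,2} = 1
G(21) = mex{0,2} = 1
G(22) = mex{0,0} = 1
G(23) = mex{0,0} = 1
G(24) = mex{0,0} = 1
G_A(24) = 1.
Pile B, S = {5, 6, 7, 8}:
n :  0  1  2  3  4  5  6  7  8  9 10 11 12 13 14 15 16 17 18 19 20 21
G :  0  0  0  0  0  1  1  1  1  1  2  2  2  0  0  0  0  0  1  1  1  1
G_B(21) = 1.
Pile C, S = {3, 6, 7}:
n :  0  1  2  3  4  5  6  7  8  9 10 11 12
G :  0  0  0  1  1  1  2  2  2  3  0  0  0
G_C(12) = 0.
Combined Grundy value = 1 ⊕ 1 ⊕ 0 = 0.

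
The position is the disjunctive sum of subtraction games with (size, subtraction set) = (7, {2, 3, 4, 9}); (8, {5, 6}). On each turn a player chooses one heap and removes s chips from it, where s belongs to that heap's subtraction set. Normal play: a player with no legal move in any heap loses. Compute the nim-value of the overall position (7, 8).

Heap A, S = {2, 3, 4, 9}:
n : 0 1 2 3 4 5 6 7
G : 0 0 1 1 2 2 0 0
G_A(7) = 0.
Heap B, S = {5, 6}:
G(0) = 0
G(1) = mex{} = 0
G(2) = mex{} = 0
G(3) = mex{} = 0
G(4) = mex{} = 0
G(5) = mex{0} = 1
G(6) = mex{0,0} = 1
G(7) = mex{0,0} = 1
G(8) = mex{0,0} = 1
G_B(8) = 1.
Combined Grundy value = 0 ⊕ 1 = 1.

1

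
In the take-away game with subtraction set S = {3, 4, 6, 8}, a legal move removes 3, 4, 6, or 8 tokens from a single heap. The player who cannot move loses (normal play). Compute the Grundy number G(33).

n :  0  1  2  3  4  5  6  7  8  9 10 11 12 13 14 15 16 17 18 19 20 21 22 23 24 25 26 27 28 29 30 31 32 33
G :  0  0  0  1  1  1  2  2  2  3  3  0  0  0  1  1  1  2  2  2  3  3  0  0  0  1  1  1  2  2  2  3  3  0

0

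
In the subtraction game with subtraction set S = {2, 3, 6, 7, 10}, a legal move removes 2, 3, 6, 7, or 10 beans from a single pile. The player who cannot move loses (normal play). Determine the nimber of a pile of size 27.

n :  0  1  2  3  4  5  6  7  8  9 10 11 12 13 14 15 16 17 18 19 20 21 22 23 24 25 26 27
G :  0  0  1  1  2  0  3  1  2  0  3  1  2  0  0  1  1  2  0  3  1  2  0  3  1  2  0  0

0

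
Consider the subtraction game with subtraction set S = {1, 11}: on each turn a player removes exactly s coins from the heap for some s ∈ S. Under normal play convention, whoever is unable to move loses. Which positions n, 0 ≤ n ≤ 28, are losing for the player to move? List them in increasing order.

G(0) = 0
G(1) = mex{0} = 1
G(2) = mex{1} = 0
G(3) = mex{0} = 1
G(4) = mex{1} = 0
G(5) = mex{0} = 1
G(6) = mex{1} = 0
G(7) = mex{0} = 1
G(8) = mex{1} = 0
G(9) = mex{0} = 1
G(10) = mex{1} = 0
G(11) = mex{0,0} = 1
G(12) = mex{1,1} = 0
G(13) = mex{0,0} = 1
G(14) = mex{1,1} = 0
G(15) = mex{0,0} = 1
G(16) = mex{1,1} = 0
G(17) = mex{0,0} = 1
G(18) = mex{1,1} = 0
G(19) = mex{0,0} = 1
G(20) = mex{1,1} = 0
G(21) = mex{0,0} = 1
G(22) = mex{1,1} = 0
G(23) = mex{0,0} = 1
G(24) = mex{1,1} = 0
G(25) = mex{0,0} = 1
G(26) = mex{1,1} = 0
G(27) = mex{0,0} = 1
G(28) = mex{1,1} = 0
P-positions are exactly the n with G(n) = 0.

0, 2, 4, 6, 8, 10, 12, 14, 16, 18, 20, 22, 24, 26, 28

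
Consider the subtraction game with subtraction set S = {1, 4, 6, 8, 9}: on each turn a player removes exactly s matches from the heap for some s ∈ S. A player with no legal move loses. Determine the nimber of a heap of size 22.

G(0) = 0
G(1) = mex{0} = 1
G(2) = mex{1} = 0
G(3) = mex{0} = 1
G(4) = mex{1,0} = 2
G(5) = mex{2,1} = 0
G(6) = mex{0,0,0} = 1
G(7) = mex{1,1,1} = 0
G(8) = mex{0,2,0,0} = 1
G(9) = mex{1,0,1,1,0} = 2
G(10) = mex{2,1,2,0,1} = 3
G(11) = mex{3,0,0,1,0} = 2
G(12) = mex{2,1,1,2,1} = 0
G(13) = mex{0,2,0,0,2} = 1
G(14) = mex{1,3,1,1,0} = 2
G(15) = mex{2,2,2,0,1} = 3
G(16) = mex{3,0,3,1,0} = 2
G(17) = mex{2,1,2,2,1} = 0
G(18) = mex{0,2,0,3,2} = 1
G(19) = mex{1,3,1,2,3} = 0
G(20) = mex{0,2,2,0,2} = 1
G(21) = mex{1,0,3,1,0} = 2
G(22) = mex{2,1,2,2,1} = 0

0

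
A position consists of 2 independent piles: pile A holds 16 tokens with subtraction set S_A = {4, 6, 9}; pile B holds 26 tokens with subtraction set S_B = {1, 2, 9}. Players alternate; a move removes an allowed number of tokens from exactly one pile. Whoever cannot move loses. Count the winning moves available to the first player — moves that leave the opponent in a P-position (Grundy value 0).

0

Pile A, S = {4, 6, 9}:
n :  0  1  2  3  4  5  6  7  8  9 10 11 12 13 14 15 16
G :  0  0  0  0  1  1  1  1  2  2  2  2  3  0  0  0  0
G_A(16) = 0.
Pile B, S = {1, 2, 9}:
n :  0  1  2  3  4  5  6  7  8  9 10 11 12 13 14 15 16 17 18 19 20 21 22 23 24 25 26
G :  0  1  2  0  1  2  0  1  2  3  0  1  2  0  1  2  0  1  2  3  0  1  2  0  1  2  0
G_B(26) = 0.
Combined Grundy value = 0 ⊕ 0 = 0.
A winning move leaves total XOR = 0, i.e. changes one component's Grundy value g to g ⊕ X where X is the current total.
Pile A: target g' = 0⊕0 = 0, but every legal move changes the Grundy value (mex property), so 0 moves.
Pile B: target g' = 0⊕0 = 0, but every legal move changes the Grundy value (mex property), so 0 moves.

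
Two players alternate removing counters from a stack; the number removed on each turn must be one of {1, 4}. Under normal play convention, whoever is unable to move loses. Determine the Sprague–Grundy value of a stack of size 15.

n :  0  1  2  3  4  5  6  7  8  9 10 11 12 13 14 15
G :  0  1  0  1  2  0  1  0  1  2  0  1  0  1  2  0

0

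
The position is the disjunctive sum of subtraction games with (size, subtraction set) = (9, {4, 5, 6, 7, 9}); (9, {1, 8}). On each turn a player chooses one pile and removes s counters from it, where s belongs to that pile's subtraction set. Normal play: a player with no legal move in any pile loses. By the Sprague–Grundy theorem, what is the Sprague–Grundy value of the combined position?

Pile A, S = {4, 5, 6, 7, 9}:
n : 0 1 2 3 4 5 6 7 8 9
G : 0 0 0 0 1 1 1 1 2 2
G_A(9) = 2.
Pile B, S = {1, 8}:
n : 0 1 2 3 4 5 6 7 8 9
G : 0 1 0 1 0 1 0 1 2 0
G_B(9) = 0.
Combined Grundy value = 2 ⊕ 0 = 2.

2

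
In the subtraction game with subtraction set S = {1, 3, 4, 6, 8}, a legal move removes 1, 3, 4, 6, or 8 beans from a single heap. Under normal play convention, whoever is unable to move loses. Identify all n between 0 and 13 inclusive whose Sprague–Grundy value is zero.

n :  0  1  2  3  4  5  6  7  8  9 10 11 12 13
G :  0  1  0  1  2  3  2  0  1  0  1  2  3  2
P-positions are exactly the n with G(n) = 0.

0, 2, 7, 9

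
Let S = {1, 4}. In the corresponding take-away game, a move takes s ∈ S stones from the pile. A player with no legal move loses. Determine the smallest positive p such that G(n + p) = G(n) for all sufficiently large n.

5

G(0) = 0
G(1) = mex{0} = 1
G(2) = mex{1} = 0
G(3) = mex{0} = 1
G(4) = mex{1,0} = 2
G(5) = mex{2,1} = 0
G(6) = mex{0,0} = 1
G(7) = mex{1,1} = 0
G(8) = mex{0,2} = 1
G(9) = mex{1,0} = 2
G(10) = mex{2,1} = 0
G(11) = mex{0,0} = 1
G(12) = mex{1,1} = 0
G(13) = mex{0,2} = 1
G(14) = mex{1,0} = 2
G(n+5) = G(n) holds for n = 0,…,3 (a full window of length max(S) = 4), so the sequence is purely periodic with period 5.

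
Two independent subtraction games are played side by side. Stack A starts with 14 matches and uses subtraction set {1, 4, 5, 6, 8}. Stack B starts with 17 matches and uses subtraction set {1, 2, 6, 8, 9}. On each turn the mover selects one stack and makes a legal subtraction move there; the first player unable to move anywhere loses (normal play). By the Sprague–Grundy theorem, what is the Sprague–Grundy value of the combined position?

3

Stack A, S = {1, 4, 5, 6, 8}:
G(0) = 0
G(1) = mex{0} = 1
G(2) = mex{1} = 0
G(3) = mex{0} = 1
G(4) = mex{1,0} = 2
G(5) = mex{2,1,0} = 3
G(6) = mex{3,0,1,0} = 2
G(7) = mex{2,1,0,1} = 3
G(8) = mex{3,2,1,0,0} = 4
G(9) = mex{4,3,2,1,1} = 0
G(10) = mex{0,2,3,2,0} = 1
G(11) = mex{1,3,2,3,1} = 0
G(12) = mex{0,4,3,2,2} = 1
G(13) = mex{1,0,4,3,3} = 2
G(14) = mex{2,1,0,4,2} = 3
G_A(14) = 3.
Stack B, S = {1, 2, 6, 8, 9}:
n :  0  1  2  3  4  5  6  7  8  9 10 11 12 13 14 15 16 17
G :  0  1  2  0  1  2  3  0  1  2  0  1  2  3  0  1  2  0
G_B(17) = 0.
Combined Grundy value = 3 ⊕ 0 = 3.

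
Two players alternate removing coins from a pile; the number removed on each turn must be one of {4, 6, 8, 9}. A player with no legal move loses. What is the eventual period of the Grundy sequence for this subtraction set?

13

n :  0  1  2  3  4  5  6  7  8  9 10 11 12 13 14 15 16 17 18 19 20 21 22 23 24 25 26 27
G :  0  0  0  0  1  1  1  1  2  2  2  2  3  0  0  0  0  1  1  1  1  2  2  2  2  3  0  0
G(n+13) = G(n) holds for n = 0,…,8 (a full window of length max(S) = 9), so the sequence is purely periodic with period 13.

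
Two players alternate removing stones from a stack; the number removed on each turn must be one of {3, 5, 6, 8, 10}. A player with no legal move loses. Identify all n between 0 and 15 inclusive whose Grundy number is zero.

0, 1, 2, 13, 14, 15

n :  0  1  2  3  4  5  6  7  8  9 10 11 12 13 14 15
G :  0  0  0  1  1  1  2  2  2  3  3  3  4  0  0  0
P-positions are exactly the n with G(n) = 0.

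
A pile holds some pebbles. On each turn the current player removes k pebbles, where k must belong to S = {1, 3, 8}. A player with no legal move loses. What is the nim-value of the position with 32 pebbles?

2

n :  0  1  2  3  4  5  6  7  8  9 10 11 12 13 14 15 16 17 18 19 20 21 22 23 24 25 26 27 28 29 30 31 32
G :  0  1  0  1  0  1  0  1  2  3  2  0  1  0  1  0  1  0  1  2  3  2  0  1  0  1  0  1  0  1  2  3  2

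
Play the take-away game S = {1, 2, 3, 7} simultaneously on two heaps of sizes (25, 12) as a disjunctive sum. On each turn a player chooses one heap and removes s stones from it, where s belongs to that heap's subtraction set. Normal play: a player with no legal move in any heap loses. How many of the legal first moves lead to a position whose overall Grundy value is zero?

All heaps use S = {1, 2, 3, 7}:
n :  0  1  2  3  4  5  6  7  8  9 10 11 12 13 14 15 16 17 18 19 20 21 22 23 24 25
G :  0  1  2  3  0  1  2  3  0  1  2  3  0  1  2  3  0  1  2  3  0  1  2  3  0  1
Heap A: G(25) = 1.
Heap B: G(12) = 0.
Combined Grundy value = 1 ⊕ 0 = 1.
A winning move leaves total XOR = 0, i.e. changes one component's Grundy value g to g ⊕ X where X is the current total.
Heap A: need g' = 1⊕1 = 0. Options: 25−1→G=0, 25−2→G=3, 25−3→G=2, 25−7→G=2. Hits: 1.
Heap B: need g' = 0⊕1 = 1. Options: 12−1→G=3, 12−2→G=2, 12−3→G=1, 12−7→G=1. Hits: 2.

3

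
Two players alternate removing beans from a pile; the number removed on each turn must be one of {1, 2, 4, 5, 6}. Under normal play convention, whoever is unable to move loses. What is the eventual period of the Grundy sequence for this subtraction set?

G(0) = 0
G(1) = mex{0} = 1
G(2) = mex{1,0} = 2
G(3) = mex{2,1} = 0
G(4) = mex{0,2,0} = 1
G(5) = mex{1,0,1,0} = 2
G(6) = mex{2,1,2,1,0} = 3
G(7) = mex{3,2,0,2,1} = 4
G(8) = mex{4,3,1,0,2} = 5
G(9) = mex{5,4,2,1,0} = 3
G(10) = mex{3,5,3,2,1} = 0
G(11) = mex{0,3,4,3,2} = 1
G(12) = mex{1,0,5,4,3} = 2
G(13) = mex{2,1,3,5,4} = 0
G(14) = mex{0,2,0,3,5} = 1
G(15) = mex{1,0,1,0,3} = 2
G(16) = mex{2,1,2,1,0} = 3
G(17) = mex{3,2,0,2,1} = 4
G(18) = mex{4,3,1,0,2} = 5
G(19) = mex{5,4,2,1,0} = 3
G(20) = mex{3,5,3,2,1} = 0
G(21) = mex{0,3,4,3,2} = 1
G(n+10) = G(n) holds for n = 0,…,5 (a full window of length max(S) = 6), so the sequence is purely periodic with period 10.

10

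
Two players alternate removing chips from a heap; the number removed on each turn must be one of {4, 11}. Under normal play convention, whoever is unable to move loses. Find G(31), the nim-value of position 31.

0

n :  0  1  2  3  4  5  6  7  8  9 10 11 12 13 14 15 16 17 18 19 20 21 22 23 24 25 26 27 28 29 30 31
G :  0  0  0  0  1  1  1  1  0  0  0  2  1  1  1  0  0  0  0  1  1  1  1  0  0  0  2  1  1  1  0  0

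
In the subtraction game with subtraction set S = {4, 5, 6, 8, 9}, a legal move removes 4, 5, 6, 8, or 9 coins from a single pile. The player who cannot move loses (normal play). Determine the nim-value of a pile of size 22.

2

G(0) = 0
G(1) = mex{} = 0
G(2) = mex{} = 0
G(3) = mex{} = 0
G(4) = mex{0} = 1
G(5) = mex{0,0} = 1
G(6) = mex{0,0,0} = 1
G(7) = mex{0,0,0} = 1
G(8) = mex{1,0,0,0} = 2
G(9) = mex{1,1,0,0,0} = 2
G(10) = mex{1,1,1,0,0} = 2
G(11) = mex{1,1,1,0,0} = 2
G(12) = mex{2,1,1,1,0} = 3
G(13) = mex{2,2,1,1,1} = 0
G(14) = mex{2,2,2,1,1} = 0
G(15) = mex{2,2,2,1,1} = 0
G(16) = mex{3,2,2,2,1} = 0
G(17) = mex{0,3,2,2,2} = 1
G(18) = mex{0,0,3,2,2} = 1
G(19) = mex{0,0,0,2,2} = 1
G(20) = mex{0,0,0,3,2} = 1
G(21) = mex{1,0,0,0,3} = 2
G(22) = mex{1,1,0,0,0} = 2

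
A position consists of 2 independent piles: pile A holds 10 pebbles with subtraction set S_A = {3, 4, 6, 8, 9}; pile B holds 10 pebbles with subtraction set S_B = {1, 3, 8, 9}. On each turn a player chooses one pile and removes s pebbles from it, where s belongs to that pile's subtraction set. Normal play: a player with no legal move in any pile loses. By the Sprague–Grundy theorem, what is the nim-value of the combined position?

Pile A, S = {3, 4, 6, 8, 9}:
G(0) = 0
G(1) = mex{} = 0
G(2) = mex{} = 0
G(3) = mex{0} = 1
G(4) = mex{0,0} = 1
G(5) = mex{0,0} = 1
G(6) = mex{1,0,0} = 2
G(7) = mex{1,1,0} = 2
G(8) = mex{1,1,0,0} = 2
G(9) = mex{2,1,1,0,0} = 3
G(10) = mex{2,2,1,0,0} = 3
G_A(10) = 3.
Pile B, S = {1, 3, 8, 9}:
n :  0  1  2  3  4  5  6  7  8  9 10
G :  0  1  0  1  0  1  0  1  2  3  2
G_B(10) = 2.
Combined Grundy value = 3 ⊕ 2 = 1.

1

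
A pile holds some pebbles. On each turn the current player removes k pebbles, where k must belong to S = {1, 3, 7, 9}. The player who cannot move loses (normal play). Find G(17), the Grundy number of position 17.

1

G(0) = 0
G(1) = mex{0} = 1
G(2) = mex{1} = 0
G(3) = mex{0,0} = 1
G(4) = mex{1,1} = 0
G(5) = mex{0,0} = 1
G(6) = mex{1,1} = 0
G(7) = mex{0,0,0} = 1
G(8) = mex{1,1,1} = 0
G(9) = mex{0,0,0,0} = 1
G(10) = mex{1,1,1,1} = 0
G(11) = mex{0,0,0,0} = 1
G(12) = mex{1,1,1,1} = 0
G(13) = mex{0,0,0,0} = 1
G(14) = mex{1,1,1,1} = 0
G(15) = mex{0,0,0,0} = 1
G(16) = mex{1,1,1,1} = 0
G(17) = mex{0,0,0,0} = 1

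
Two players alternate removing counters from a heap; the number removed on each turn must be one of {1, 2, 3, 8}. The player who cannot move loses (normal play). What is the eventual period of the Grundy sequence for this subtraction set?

9

n :  0  1  2  3  4  5  6  7  8  9 10 11 12 13 14 15 16 17 18 19
G :  0  1  2  3  0  1  2  3  4  0  1  2  3  0  1  2  3  4  0  1
G(n+9) = G(n) holds for n = 0,…,7 (a full window of length max(S) = 8), so the sequence is purely periodic with period 9.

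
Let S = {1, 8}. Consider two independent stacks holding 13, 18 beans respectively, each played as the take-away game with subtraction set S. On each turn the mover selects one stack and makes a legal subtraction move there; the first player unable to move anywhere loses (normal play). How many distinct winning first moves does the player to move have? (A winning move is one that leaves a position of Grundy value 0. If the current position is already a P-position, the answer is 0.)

0

All stacks use S = {1, 8}:
G(0) = 0
G(1) = mex{0} = 1
G(2) = mex{1} = 0
G(3) = mex{0} = 1
G(4) = mex{1} = 0
G(5) = mex{0} = 1
G(6) = mex{1} = 0
G(7) = mex{0} = 1
G(8) = mex{1,0} = 2
G(9) = mex{2,1} = 0
G(10) = mex{0,0} = 1
G(11) = mex{1,1} = 0
G(12) = mex{0,0} = 1
G(13) = mex{1,1} = 0
G(14) = mex{0,0} = 1
G(15) = mex{1,1} = 0
G(16) = mex{0,2} = 1
G(17) = mex{1,0} = 2
G(18) = mex{2,1} = 0
Stack A: G(13) = 0.
Stack B: G(18) = 0.
Combined Grundy value = 0 ⊕ 0 = 0.
A winning move leaves total XOR = 0, i.e. changes one component's Grundy value g to g ⊕ X where X is the current total.
Stack A: target g' = 0⊕0 = 0, but every legal move changes the Grundy value (mex property), so 0 moves.
Stack B: target g' = 0⊕0 = 0, but every legal move changes the Grundy value (mex property), so 0 moves.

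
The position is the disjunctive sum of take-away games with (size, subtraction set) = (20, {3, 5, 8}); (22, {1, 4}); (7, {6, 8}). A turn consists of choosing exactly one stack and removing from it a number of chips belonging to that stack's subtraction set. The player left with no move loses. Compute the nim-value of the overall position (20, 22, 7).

Stack A, S = {3, 5, 8}:
G(0) = 0
G(1) = mex{} = 0
G(2) = mex{} = 0
G(3) = mex{0} = 1
G(4) = mex{0} = 1
G(5) = mex{0,0} = 1
G(6) = mex{1,0} = 2
G(7) = mex{1,0} = 2
G(8) = mex{1,1,0} = 2
G(9) = mex{2,1,0} = 3
G(10) = mex{2,1,0} = 3
G(11) = mex{2,2,1} = 0
G(12) = mex{3,2,1} = 0
G(13) = mex{3,2,1} = 0
G(14) = mex{0,3,2} = 1
G(15) = mex{0,3,2} = 1
G(16) = mex{0,0,2} = 1
G(17) = mex{1,0,3} = 2
G(18) = mex{1,0,3} = 2
G(19) = mex{1,1,0} = 2
G(20) = mex{2,1,0} = 3
G_A(20) = 3.
Stack B, S = {1, 4}:
G(0) = 0
G(1) = mex{0} = 1
G(2) = mex{1} = 0
G(3) = mex{0} = 1
G(4) = mex{1,0} = 2
G(5) = mex{2,1} = 0
G(6) = mex{0,0} = 1
G(7) = mex{1,1} = 0
G(8) = mex{0,2} = 1
G(9) = mex{1,0} = 2
G(10) = mex{2,1} = 0
G(11) = mex{0,0} = 1
G(12) = mex{1,1} = 0
G(13) = mex{0,2} = 1
G(14) = mex{1,0} = 2
G(15) = mex{2,1} = 0
G(16) = mex{0,0} = 1
G(17) = mex{1,1} = 0
G(18) = mex{0,2} = 1
G(19) = mex{1,0} = 2
G(20) = mex{2,1} = 0
G(21) = mex{0,0} = 1
G(22) = mex{1,1} = 0
G_B(22) = 0.
Stack C, S = {6, 8}:
n : 0 1 2 3 4 5 6 7
G : 0 0 0 0 0 0 1 1
G_C(7) = 1.
Combined Grundy value = 3 ⊕ 0 ⊕ 1 = 2.

2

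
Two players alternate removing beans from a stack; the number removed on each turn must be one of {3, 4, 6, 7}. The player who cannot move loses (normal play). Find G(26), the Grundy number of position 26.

2

G(0) = 0
G(1) = mex{} = 0
G(2) = mex{} = 0
G(3) = mex{0} = 1
G(4) = mex{0,0} = 1
G(5) = mex{0,0} = 1
G(6) = mex{1,0,0} = 2
G(7) = mex{1,1,0,0} = 2
G(8) = mex{1,1,0,0} = 2
G(9) = mex{2,1,1,0} = 3
G(10) = mex{2,2,1,1} = 0
G(11) = mex{2,2,1,1} = 0
G(12) = mex{3,2,2,1} = 0
G(13) = mex{0,3,2,2} = 1
G(14) = mex{0,0,2,2} = 1
G(15) = mex{0,0,3,2} = 1
G(16) = mex{1,0,0,3} = 2
G(17) = mex{1,1,0,0} = 2
G(18) = mex{1,1,0,0} = 2
G(19) = mex{2,1,1,0} = 3
G(20) = mex{2,2,1,1} = 0
G(21) = mex{2,2,1,1} = 0
G(22) = mex{3,2,2,1} = 0
G(23) = mex{0,3,2,2} = 1
G(24) = mex{0,0,2,2} = 1
G(25) = mex{0,0,3,2} = 1
G(26) = mex{1,0,0,3} = 2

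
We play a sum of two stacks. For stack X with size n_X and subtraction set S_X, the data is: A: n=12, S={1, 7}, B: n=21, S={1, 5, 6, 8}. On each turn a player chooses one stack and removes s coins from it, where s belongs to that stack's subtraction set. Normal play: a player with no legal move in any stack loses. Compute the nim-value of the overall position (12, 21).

Stack A, S = {1, 7}:
G(0) = 0
G(1) = mex{0} = 1
G(2) = mex{1} = 0
G(3) = mex{0} = 1
G(4) = mex{1} = 0
G(5) = mex{0} = 1
G(6) = mex{1} = 0
G(7) = mex{0,0} = 1
G(8) = mex{1,1} = 0
G(9) = mex{0,0} = 1
G(10) = mex{1,1} = 0
G(11) = mex{0,0} = 1
G(12) = mex{1,1} = 0
G_A(12) = 0.
Stack B, S = {1, 5, 6, 8}:
G(0) = 0
G(1) = mex{0} = 1
G(2) = mex{1} = 0
G(3) = mex{0} = 1
G(4) = mex{1} = 0
G(5) = mex{0,0} = 1
G(6) = mex{1,1,0} = 2
G(7) = mex{2,0,1} = 3
G(8) = mex{3,1,0,0} = 2
G(9) = mex{2,0,1,1} = 3
G(10) = mex{3,1,0,0} = 2
G(11) = mex{2,2,1,1} = 0
G(12) = mex{0,3,2,0} = 1
G(13) = mex{1,2,3,1} = 0
G(14) = mex{0,3,2,2} = 1
G(15) = mex{1,2,3,3} = 0
G(16) = mex{0,0,2,2} = 1
G(17) = mex{1,1,0,3} = 2
G(18) = mex{2,0,1,2} = 3
G(19) = mex{3,1,0,0} = 2
G(20) = mex{2,0,1,1} = 3
G(21) = mex{3,1,0,0} = 2
G_B(21) = 2.
Combined Grundy value = 0 ⊕ 2 = 2.

2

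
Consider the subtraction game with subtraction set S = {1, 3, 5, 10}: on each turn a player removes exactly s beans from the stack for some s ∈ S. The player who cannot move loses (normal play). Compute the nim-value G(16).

n :  0  1  2  3  4  5  6  7  8  9 10 11 12 13 14 15 16
G :  0  1  0  1  0  1  0  1  0  1  2  3  2  3  2  0  1

1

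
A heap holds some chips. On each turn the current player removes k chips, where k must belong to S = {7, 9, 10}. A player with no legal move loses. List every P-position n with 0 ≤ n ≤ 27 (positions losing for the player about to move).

G(0) = 0
G(1) = mex{} = 0
G(2) = mex{} = 0
G(3) = mex{} = 0
G(4) = mex{} = 0
G(5) = mex{} = 0
G(6) = mex{} = 0
G(7) = mex{0} = 1
G(8) = mex{0} = 1
G(9) = mex{0,0} = 1
G(10) = mex{0,0,0} = 1
G(11) = mex{0,0,0} = 1
G(12) = mex{0,0,0} = 1
G(13) = mex{0,0,0} = 1
G(14) = mex{1,0,0} = 2
G(15) = mex{1,0,0} = 2
G(16) = mex{1,1,0} = 2
G(17) = mex{1,1,1} = 0
G(18) = mex{1,1,1} = 0
G(19) = mex{1,1,1} = 0
G(20) = mex{1,1,1} = 0
G(21) = mex{2,1,1} = 0
G(22) = mex{2,1,1} = 0
G(23) = mex{2,2,1} = 0
G(24) = mex{0,2,2} = 1
G(25) = mex{0,2,2} = 1
G(26) = mex{0,0,2} = 1
G(27) = mex{0,0,0} = 1
P-positions are exactly the n with G(n) = 0.

0, 1, 2, 3, 4, 5, 6, 17, 18, 19, 20, 21, 22, 23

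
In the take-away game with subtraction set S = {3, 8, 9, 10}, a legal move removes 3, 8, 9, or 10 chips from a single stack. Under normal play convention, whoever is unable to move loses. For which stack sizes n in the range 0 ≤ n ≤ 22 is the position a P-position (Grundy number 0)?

G(0) = 0
G(1) = mex{} = 0
G(2) = mex{} = 0
G(3) = mex{0} = 1
G(4) = mex{0} = 1
G(5) = mex{0} = 1
G(6) = mex{1} = 0
G(7) = mex{1} = 0
G(8) = mex{1,0} = 2
G(9) = mex{0,0,0} = 1
G(10) = mex{0,0,0,0} = 1
G(11) = mex{2,1,0,0} = 3
G(12) = mex{1,1,1,0} = 2
G(13) = mex{1,1,1,1} = 0
G(14) = mex{3,0,1,1} = 2
G(15) = mex{2,0,0,1} = 3
G(16) = mex{0,2,0,0} = 1
G(17) = mex{2,1,2,0} = 3
G(18) = mex{3,1,1,2} = 0
G(19) = mex{1,3,1,1} = 0
G(20) = mex{3,2,3,1} = 0
G(21) = mex{0,0,2,3} = 1
G(22) = mex{0,2,0,2} = 1
P-positions are exactly the n with G(n) = 0.

0, 1, 2, 6, 7, 13, 18, 19, 20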